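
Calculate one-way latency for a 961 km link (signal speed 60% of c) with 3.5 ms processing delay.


Speed = 0.6 * 3e5 km/s = 180000 km/s
Propagation delay = 961 / 180000 = 0.0053 s = 5.3389 ms
Processing delay = 3.5 ms
Total one-way latency = 8.8389 ms


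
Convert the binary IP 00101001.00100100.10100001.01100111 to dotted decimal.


00101001 = 41
00100100 = 36
10100001 = 161
01100111 = 103
IP: 41.36.161.103


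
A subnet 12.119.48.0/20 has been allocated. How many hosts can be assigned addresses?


Host bits = 32 - 20 = 12
Total addresses = 2^12 = 4096
Usable = total - 2 (network and broadcast)
Usable hosts: 4094


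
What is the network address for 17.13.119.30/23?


IP:   00010001.00001101.01110111.00011110
Mask: 11111111.11111111.11111110.00000000
AND operation:
Net:  00010001.00001101.01110110.00000000
Network: 17.13.118.0/23


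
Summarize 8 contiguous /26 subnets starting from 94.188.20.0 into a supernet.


Original prefix: /26
Number of subnets: 8 = 2^3
New prefix = 26 - 3 = 23
Supernet: 94.188.20.0/23


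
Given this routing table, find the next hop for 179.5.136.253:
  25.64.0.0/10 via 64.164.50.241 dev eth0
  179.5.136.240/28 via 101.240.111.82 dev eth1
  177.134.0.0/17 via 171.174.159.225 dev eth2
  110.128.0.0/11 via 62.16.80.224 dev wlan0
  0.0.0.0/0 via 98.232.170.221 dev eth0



Longest prefix match for 179.5.136.253:
  /10 25.64.0.0: no
  /28 179.5.136.240: MATCH
  /17 177.134.0.0: no
  /11 110.128.0.0: no
  /0 0.0.0.0: MATCH
Selected: next-hop 101.240.111.82 via eth1 (matched /28)


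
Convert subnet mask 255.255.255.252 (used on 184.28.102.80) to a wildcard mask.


Subnet mask: 255.255.255.252
Wildcard = 255.255.255.255 - subnet mask
255 - 255 = 0
255 - 255 = 0
255 - 255 = 0
255 - 252 = 3
Wildcard: 0.0.0.3


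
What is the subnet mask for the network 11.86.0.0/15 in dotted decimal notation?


/15 means 15 network bits, 17 host bits
Binary: 11111111111111100000000000000000
Mask: 255.254.0.0


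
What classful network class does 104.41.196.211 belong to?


First octet: 104
Binary: 01101000
0xxxxxxx -> Class A (1-126)
Class A, default mask 255.0.0.0 (/8)


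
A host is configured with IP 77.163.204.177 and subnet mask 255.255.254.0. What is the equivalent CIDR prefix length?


Binary: 11111111.11111111.11111110.00000000
Count leading 1s
Prefix: /23


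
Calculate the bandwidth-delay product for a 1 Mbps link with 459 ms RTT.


BDP = bandwidth * RTT
= 1 Mbps * 459 ms
= 1 * 1e6 * 459 / 1000 bits
= 459000 bits
= 57375 bytes
= 56.0303 KB
BDP = 459000 bits (57375 bytes)


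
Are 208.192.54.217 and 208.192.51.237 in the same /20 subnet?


Mask: 255.255.240.0
208.192.54.217 AND mask = 208.192.48.0
208.192.51.237 AND mask = 208.192.48.0
Yes, same subnet (208.192.48.0)


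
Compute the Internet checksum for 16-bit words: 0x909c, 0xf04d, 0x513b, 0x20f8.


Sum all words (with carry folding):
+ 0x909c = 0x909c
+ 0xf04d = 0x80ea
+ 0x513b = 0xd225
+ 0x20f8 = 0xf31d
One's complement: ~0xf31d
Checksum = 0x0ce2


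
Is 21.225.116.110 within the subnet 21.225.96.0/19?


Subnet network: 21.225.96.0
Test IP AND mask: 21.225.96.0
Yes, 21.225.116.110 is in 21.225.96.0/19


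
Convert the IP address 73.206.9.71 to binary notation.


73 = 01001001
206 = 11001110
9 = 00001001
71 = 01000111
Binary: 01001001.11001110.00001001.01000111


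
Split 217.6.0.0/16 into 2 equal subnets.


New prefix = 16 + 1 = 17
Each subnet has 32768 addresses
  217.6.0.0/17
  217.6.128.0/17
Subnets: 217.6.0.0/17, 217.6.128.0/17


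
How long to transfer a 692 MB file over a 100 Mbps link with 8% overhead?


Effective throughput = 100 * (1 - 8/100) = 92 Mbps
File size in Mb = 692 * 8 = 5536 Mb
Time = 5536 / 92
Time = 60.1739 seconds


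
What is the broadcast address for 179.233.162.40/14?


Network: 179.232.0.0/14
Host bits = 18
Set all host bits to 1:
Broadcast: 179.235.255.255


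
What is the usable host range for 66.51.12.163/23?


Network: 66.51.12.0
Broadcast: 66.51.13.255
First usable = network + 1
Last usable = broadcast - 1
Range: 66.51.12.1 to 66.51.13.254


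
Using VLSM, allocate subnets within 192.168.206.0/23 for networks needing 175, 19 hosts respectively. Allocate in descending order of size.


175 hosts -> /24 (254 usable): 192.168.206.0/24
19 hosts -> /27 (30 usable): 192.168.207.0/27
Allocation: 192.168.206.0/24 (175 hosts, 254 usable); 192.168.207.0/27 (19 hosts, 30 usable)


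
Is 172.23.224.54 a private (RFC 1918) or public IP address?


RFC 1918 private ranges:
  10.0.0.0/8 (10.0.0.0 - 10.255.255.255)
  172.16.0.0/12 (172.16.0.0 - 172.31.255.255)
  192.168.0.0/16 (192.168.0.0 - 192.168.255.255)
Private (in 172.16.0.0/12)


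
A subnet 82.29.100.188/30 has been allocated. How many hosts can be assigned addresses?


Host bits = 32 - 30 = 2
Total addresses = 2^2 = 4
Usable = total - 2 (network and broadcast)
Usable hosts: 2


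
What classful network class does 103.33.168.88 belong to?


First octet: 103
Binary: 01100111
0xxxxxxx -> Class A (1-126)
Class A, default mask 255.0.0.0 (/8)


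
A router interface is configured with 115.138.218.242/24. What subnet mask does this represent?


/24 means 24 network bits, 8 host bits
Binary: 11111111111111111111111100000000
Mask: 255.255.255.0


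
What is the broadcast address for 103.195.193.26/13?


Network: 103.192.0.0/13
Host bits = 19
Set all host bits to 1:
Broadcast: 103.199.255.255


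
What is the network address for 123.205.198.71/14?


IP:   01111011.11001101.11000110.01000111
Mask: 11111111.11111100.00000000.00000000
AND operation:
Net:  01111011.11001100.00000000.00000000
Network: 123.204.0.0/14


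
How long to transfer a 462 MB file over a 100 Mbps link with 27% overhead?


Effective throughput = 100 * (1 - 27/100) = 73 Mbps
File size in Mb = 462 * 8 = 3696 Mb
Time = 3696 / 73
Time = 50.6301 seconds


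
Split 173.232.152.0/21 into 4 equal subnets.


New prefix = 21 + 2 = 23
Each subnet has 512 addresses
  173.232.152.0/23
  173.232.154.0/23
  173.232.156.0/23
  173.232.158.0/23
Subnets: 173.232.152.0/23, 173.232.154.0/23, 173.232.156.0/23, 173.232.158.0/23


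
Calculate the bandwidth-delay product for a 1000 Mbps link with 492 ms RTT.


BDP = bandwidth * RTT
= 1000 Mbps * 492 ms
= 1000 * 1e6 * 492 / 1000 bits
= 492000000 bits
= 61500000 bytes
= 60058.5938 KB
BDP = 492000000 bits (61500000 bytes)


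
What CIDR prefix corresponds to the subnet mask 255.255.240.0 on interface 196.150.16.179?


Binary: 11111111.11111111.11110000.00000000
Count leading 1s
Prefix: /20


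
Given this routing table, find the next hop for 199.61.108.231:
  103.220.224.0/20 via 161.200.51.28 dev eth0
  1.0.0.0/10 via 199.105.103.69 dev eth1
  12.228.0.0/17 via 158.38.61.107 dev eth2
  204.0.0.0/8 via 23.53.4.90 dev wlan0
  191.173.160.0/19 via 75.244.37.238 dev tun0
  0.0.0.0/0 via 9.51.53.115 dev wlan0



Longest prefix match for 199.61.108.231:
  /20 103.220.224.0: no
  /10 1.0.0.0: no
  /17 12.228.0.0: no
  /8 204.0.0.0: no
  /19 191.173.160.0: no
  /0 0.0.0.0: MATCH
Selected: next-hop 9.51.53.115 via wlan0 (matched /0)


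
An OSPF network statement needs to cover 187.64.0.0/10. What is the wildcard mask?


Subnet mask: 255.192.0.0
Wildcard = 255.255.255.255 - subnet mask
255 - 255 = 0
255 - 192 = 63
255 - 0 = 255
255 - 0 = 255
Wildcard: 0.63.255.255


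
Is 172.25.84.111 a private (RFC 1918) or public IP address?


RFC 1918 private ranges:
  10.0.0.0/8 (10.0.0.0 - 10.255.255.255)
  172.16.0.0/12 (172.16.0.0 - 172.31.255.255)
  192.168.0.0/16 (192.168.0.0 - 192.168.255.255)
Private (in 172.16.0.0/12)


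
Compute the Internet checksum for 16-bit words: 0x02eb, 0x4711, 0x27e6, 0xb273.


Sum all words (with carry folding):
+ 0x02eb = 0x02eb
+ 0x4711 = 0x49fc
+ 0x27e6 = 0x71e2
+ 0xb273 = 0x2456
One's complement: ~0x2456
Checksum = 0xdba9


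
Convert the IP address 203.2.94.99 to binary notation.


203 = 11001011
2 = 00000010
94 = 01011110
99 = 01100011
Binary: 11001011.00000010.01011110.01100011


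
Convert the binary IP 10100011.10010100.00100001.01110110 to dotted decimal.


10100011 = 163
10010100 = 148
00100001 = 33
01110110 = 118
IP: 163.148.33.118


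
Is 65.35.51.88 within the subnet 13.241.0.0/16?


Subnet network: 13.241.0.0
Test IP AND mask: 65.35.0.0
No, 65.35.51.88 is not in 13.241.0.0/16


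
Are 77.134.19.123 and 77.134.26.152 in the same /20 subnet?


Mask: 255.255.240.0
77.134.19.123 AND mask = 77.134.16.0
77.134.26.152 AND mask = 77.134.16.0
Yes, same subnet (77.134.16.0)


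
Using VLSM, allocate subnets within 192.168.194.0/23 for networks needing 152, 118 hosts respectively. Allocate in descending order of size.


152 hosts -> /24 (254 usable): 192.168.194.0/24
118 hosts -> /25 (126 usable): 192.168.195.0/25
Allocation: 192.168.194.0/24 (152 hosts, 254 usable); 192.168.195.0/25 (118 hosts, 126 usable)


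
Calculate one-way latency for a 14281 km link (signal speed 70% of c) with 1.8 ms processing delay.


Speed = 0.7 * 3e5 km/s = 210000 km/s
Propagation delay = 14281 / 210000 = 0.068 s = 68.0048 ms
Processing delay = 1.8 ms
Total one-way latency = 69.8048 ms


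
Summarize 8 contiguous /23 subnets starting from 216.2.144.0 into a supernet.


Original prefix: /23
Number of subnets: 8 = 2^3
New prefix = 23 - 3 = 20
Supernet: 216.2.144.0/20


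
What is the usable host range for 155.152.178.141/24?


Network: 155.152.178.0
Broadcast: 155.152.178.255
First usable = network + 1
Last usable = broadcast - 1
Range: 155.152.178.1 to 155.152.178.254


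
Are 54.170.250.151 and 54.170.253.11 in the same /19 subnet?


Mask: 255.255.224.0
54.170.250.151 AND mask = 54.170.224.0
54.170.253.11 AND mask = 54.170.224.0
Yes, same subnet (54.170.224.0)


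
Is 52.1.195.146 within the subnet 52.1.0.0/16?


Subnet network: 52.1.0.0
Test IP AND mask: 52.1.0.0
Yes, 52.1.195.146 is in 52.1.0.0/16


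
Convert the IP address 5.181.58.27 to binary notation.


5 = 00000101
181 = 10110101
58 = 00111010
27 = 00011011
Binary: 00000101.10110101.00111010.00011011


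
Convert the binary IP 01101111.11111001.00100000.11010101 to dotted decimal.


01101111 = 111
11111001 = 249
00100000 = 32
11010101 = 213
IP: 111.249.32.213


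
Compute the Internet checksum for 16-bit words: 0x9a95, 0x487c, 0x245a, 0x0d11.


Sum all words (with carry folding):
+ 0x9a95 = 0x9a95
+ 0x487c = 0xe311
+ 0x245a = 0x076c
+ 0x0d11 = 0x147d
One's complement: ~0x147d
Checksum = 0xeb82


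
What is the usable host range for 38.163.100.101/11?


Network: 38.160.0.0
Broadcast: 38.191.255.255
First usable = network + 1
Last usable = broadcast - 1
Range: 38.160.0.1 to 38.191.255.254


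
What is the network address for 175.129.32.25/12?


IP:   10101111.10000001.00100000.00011001
Mask: 11111111.11110000.00000000.00000000
AND operation:
Net:  10101111.10000000.00000000.00000000
Network: 175.128.0.0/12


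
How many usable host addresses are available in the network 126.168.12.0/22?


Host bits = 32 - 22 = 10
Total addresses = 2^10 = 1024
Usable = total - 2 (network and broadcast)
Usable hosts: 1022


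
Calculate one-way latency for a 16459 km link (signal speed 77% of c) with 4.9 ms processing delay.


Speed = 0.77 * 3e5 km/s = 231000 km/s
Propagation delay = 16459 / 231000 = 0.0713 s = 71.2511 ms
Processing delay = 4.9 ms
Total one-way latency = 76.1511 ms


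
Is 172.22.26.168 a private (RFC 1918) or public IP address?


RFC 1918 private ranges:
  10.0.0.0/8 (10.0.0.0 - 10.255.255.255)
  172.16.0.0/12 (172.16.0.0 - 172.31.255.255)
  192.168.0.0/16 (192.168.0.0 - 192.168.255.255)
Private (in 172.16.0.0/12)


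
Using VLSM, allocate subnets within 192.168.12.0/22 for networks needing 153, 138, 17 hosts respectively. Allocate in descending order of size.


153 hosts -> /24 (254 usable): 192.168.12.0/24
138 hosts -> /24 (254 usable): 192.168.13.0/24
17 hosts -> /27 (30 usable): 192.168.14.0/27
Allocation: 192.168.12.0/24 (153 hosts, 254 usable); 192.168.13.0/24 (138 hosts, 254 usable); 192.168.14.0/27 (17 hosts, 30 usable)


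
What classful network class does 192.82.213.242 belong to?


First octet: 192
Binary: 11000000
110xxxxx -> Class C (192-223)
Class C, default mask 255.255.255.0 (/24)


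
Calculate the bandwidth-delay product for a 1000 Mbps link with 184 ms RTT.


BDP = bandwidth * RTT
= 1000 Mbps * 184 ms
= 1000 * 1e6 * 184 / 1000 bits
= 184000000 bits
= 23000000 bytes
= 22460.9375 KB
BDP = 184000000 bits (23000000 bytes)


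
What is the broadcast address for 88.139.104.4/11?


Network: 88.128.0.0/11
Host bits = 21
Set all host bits to 1:
Broadcast: 88.159.255.255


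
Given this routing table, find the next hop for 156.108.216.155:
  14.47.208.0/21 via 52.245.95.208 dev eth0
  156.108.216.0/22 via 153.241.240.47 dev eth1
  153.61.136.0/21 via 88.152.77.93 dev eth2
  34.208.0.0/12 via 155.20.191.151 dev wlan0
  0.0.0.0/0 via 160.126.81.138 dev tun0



Longest prefix match for 156.108.216.155:
  /21 14.47.208.0: no
  /22 156.108.216.0: MATCH
  /21 153.61.136.0: no
  /12 34.208.0.0: no
  /0 0.0.0.0: MATCH
Selected: next-hop 153.241.240.47 via eth1 (matched /22)


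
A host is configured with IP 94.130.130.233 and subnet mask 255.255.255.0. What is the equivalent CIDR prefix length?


Binary: 11111111.11111111.11111111.00000000
Count leading 1s
Prefix: /24


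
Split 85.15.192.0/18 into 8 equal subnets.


New prefix = 18 + 3 = 21
Each subnet has 2048 addresses
  85.15.192.0/21
  85.15.200.0/21
  85.15.208.0/21
  85.15.216.0/21
  85.15.224.0/21
  85.15.232.0/21
  85.15.240.0/21
  85.15.248.0/21
Subnets: 85.15.192.0/21, 85.15.200.0/21, 85.15.208.0/21, 85.15.216.0/21, 85.15.224.0/21, 85.15.232.0/21, 85.15.240.0/21, 85.15.248.0/21


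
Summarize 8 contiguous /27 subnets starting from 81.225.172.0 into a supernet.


Original prefix: /27
Number of subnets: 8 = 2^3
New prefix = 27 - 3 = 24
Supernet: 81.225.172.0/24


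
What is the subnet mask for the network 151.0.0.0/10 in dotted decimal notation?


/10 means 10 network bits, 22 host bits
Binary: 11111111110000000000000000000000
Mask: 255.192.0.0


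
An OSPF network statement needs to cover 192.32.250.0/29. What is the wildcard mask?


Subnet mask: 255.255.255.248
Wildcard = 255.255.255.255 - subnet mask
255 - 255 = 0
255 - 255 = 0
255 - 255 = 0
255 - 248 = 7
Wildcard: 0.0.0.7


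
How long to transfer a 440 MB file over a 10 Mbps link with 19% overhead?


Effective throughput = 10 * (1 - 19/100) = 8.1 Mbps
File size in Mb = 440 * 8 = 3520 Mb
Time = 3520 / 8.1
Time = 434.5679 seconds


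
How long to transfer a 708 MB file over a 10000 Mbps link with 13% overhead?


Effective throughput = 10000 * (1 - 13/100) = 8700 Mbps
File size in Mb = 708 * 8 = 5664 Mb
Time = 5664 / 8700
Time = 0.651 seconds


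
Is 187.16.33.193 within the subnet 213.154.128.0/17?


Subnet network: 213.154.128.0
Test IP AND mask: 187.16.0.0
No, 187.16.33.193 is not in 213.154.128.0/17


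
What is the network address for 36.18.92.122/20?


IP:   00100100.00010010.01011100.01111010
Mask: 11111111.11111111.11110000.00000000
AND operation:
Net:  00100100.00010010.01010000.00000000
Network: 36.18.80.0/20


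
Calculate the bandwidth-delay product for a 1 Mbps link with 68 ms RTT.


BDP = bandwidth * RTT
= 1 Mbps * 68 ms
= 1 * 1e6 * 68 / 1000 bits
= 68000 bits
= 8500 bytes
= 8.3008 KB
BDP = 68000 bits (8500 bytes)


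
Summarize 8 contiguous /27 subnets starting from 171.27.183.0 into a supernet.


Original prefix: /27
Number of subnets: 8 = 2^3
New prefix = 27 - 3 = 24
Supernet: 171.27.183.0/24


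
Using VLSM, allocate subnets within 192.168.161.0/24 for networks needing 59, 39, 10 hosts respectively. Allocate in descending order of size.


59 hosts -> /26 (62 usable): 192.168.161.0/26
39 hosts -> /26 (62 usable): 192.168.161.64/26
10 hosts -> /28 (14 usable): 192.168.161.128/28
Allocation: 192.168.161.0/26 (59 hosts, 62 usable); 192.168.161.64/26 (39 hosts, 62 usable); 192.168.161.128/28 (10 hosts, 14 usable)


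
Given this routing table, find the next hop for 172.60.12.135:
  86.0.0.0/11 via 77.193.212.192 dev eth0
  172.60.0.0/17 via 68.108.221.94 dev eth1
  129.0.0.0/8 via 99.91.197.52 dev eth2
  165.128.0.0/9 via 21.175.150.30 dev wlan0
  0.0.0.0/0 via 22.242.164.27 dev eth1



Longest prefix match for 172.60.12.135:
  /11 86.0.0.0: no
  /17 172.60.0.0: MATCH
  /8 129.0.0.0: no
  /9 165.128.0.0: no
  /0 0.0.0.0: MATCH
Selected: next-hop 68.108.221.94 via eth1 (matched /17)


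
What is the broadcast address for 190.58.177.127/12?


Network: 190.48.0.0/12
Host bits = 20
Set all host bits to 1:
Broadcast: 190.63.255.255


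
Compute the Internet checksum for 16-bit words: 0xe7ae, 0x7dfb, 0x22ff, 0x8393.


Sum all words (with carry folding):
+ 0xe7ae = 0xe7ae
+ 0x7dfb = 0x65aa
+ 0x22ff = 0x88a9
+ 0x8393 = 0x0c3d
One's complement: ~0x0c3d
Checksum = 0xf3c2


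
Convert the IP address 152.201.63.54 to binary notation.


152 = 10011000
201 = 11001001
63 = 00111111
54 = 00110110
Binary: 10011000.11001001.00111111.00110110


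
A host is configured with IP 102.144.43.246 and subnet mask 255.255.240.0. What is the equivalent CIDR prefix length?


Binary: 11111111.11111111.11110000.00000000
Count leading 1s
Prefix: /20


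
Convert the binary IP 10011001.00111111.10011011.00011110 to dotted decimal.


10011001 = 153
00111111 = 63
10011011 = 155
00011110 = 30
IP: 153.63.155.30


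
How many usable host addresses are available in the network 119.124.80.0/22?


Host bits = 32 - 22 = 10
Total addresses = 2^10 = 1024
Usable = total - 2 (network and broadcast)
Usable hosts: 1022


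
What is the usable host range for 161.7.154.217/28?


Network: 161.7.154.208
Broadcast: 161.7.154.223
First usable = network + 1
Last usable = broadcast - 1
Range: 161.7.154.209 to 161.7.154.222


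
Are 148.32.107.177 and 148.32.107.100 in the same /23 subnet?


Mask: 255.255.254.0
148.32.107.177 AND mask = 148.32.106.0
148.32.107.100 AND mask = 148.32.106.0
Yes, same subnet (148.32.106.0)


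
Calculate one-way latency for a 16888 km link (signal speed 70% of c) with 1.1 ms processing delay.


Speed = 0.7 * 3e5 km/s = 210000 km/s
Propagation delay = 16888 / 210000 = 0.0804 s = 80.419 ms
Processing delay = 1.1 ms
Total one-way latency = 81.519 ms


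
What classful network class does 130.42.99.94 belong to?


First octet: 130
Binary: 10000010
10xxxxxx -> Class B (128-191)
Class B, default mask 255.255.0.0 (/16)


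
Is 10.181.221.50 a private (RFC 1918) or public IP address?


RFC 1918 private ranges:
  10.0.0.0/8 (10.0.0.0 - 10.255.255.255)
  172.16.0.0/12 (172.16.0.0 - 172.31.255.255)
  192.168.0.0/16 (192.168.0.0 - 192.168.255.255)
Private (in 10.0.0.0/8)


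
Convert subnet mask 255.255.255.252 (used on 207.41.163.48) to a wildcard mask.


Subnet mask: 255.255.255.252
Wildcard = 255.255.255.255 - subnet mask
255 - 255 = 0
255 - 255 = 0
255 - 255 = 0
255 - 252 = 3
Wildcard: 0.0.0.3


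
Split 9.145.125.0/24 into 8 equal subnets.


New prefix = 24 + 3 = 27
Each subnet has 32 addresses
  9.145.125.0/27
  9.145.125.32/27
  9.145.125.64/27
  9.145.125.96/27
  9.145.125.128/27
  9.145.125.160/27
  9.145.125.192/27
  9.145.125.224/27
Subnets: 9.145.125.0/27, 9.145.125.32/27, 9.145.125.64/27, 9.145.125.96/27, 9.145.125.128/27, 9.145.125.160/27, 9.145.125.192/27, 9.145.125.224/27


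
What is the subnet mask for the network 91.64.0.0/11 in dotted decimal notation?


/11 means 11 network bits, 21 host bits
Binary: 11111111111000000000000000000000
Mask: 255.224.0.0


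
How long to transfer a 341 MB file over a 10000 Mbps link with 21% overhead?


Effective throughput = 10000 * (1 - 21/100) = 7900 Mbps
File size in Mb = 341 * 8 = 2728 Mb
Time = 2728 / 7900
Time = 0.3453 seconds


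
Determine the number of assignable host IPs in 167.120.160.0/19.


Host bits = 32 - 19 = 13
Total addresses = 2^13 = 8192
Usable = total - 2 (network and broadcast)
Usable hosts: 8190


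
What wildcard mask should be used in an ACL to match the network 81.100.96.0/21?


Subnet mask: 255.255.248.0
Wildcard = 255.255.255.255 - subnet mask
255 - 255 = 0
255 - 255 = 0
255 - 248 = 7
255 - 0 = 255
Wildcard: 0.0.7.255


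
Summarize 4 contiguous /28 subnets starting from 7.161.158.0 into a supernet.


Original prefix: /28
Number of subnets: 4 = 2^2
New prefix = 28 - 2 = 26
Supernet: 7.161.158.0/26


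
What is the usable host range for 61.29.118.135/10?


Network: 61.0.0.0
Broadcast: 61.63.255.255
First usable = network + 1
Last usable = broadcast - 1
Range: 61.0.0.1 to 61.63.255.254


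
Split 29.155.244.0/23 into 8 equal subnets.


New prefix = 23 + 3 = 26
Each subnet has 64 addresses
  29.155.244.0/26
  29.155.244.64/26
  29.155.244.128/26
  29.155.244.192/26
  29.155.245.0/26
  29.155.245.64/26
  29.155.245.128/26
  29.155.245.192/26
Subnets: 29.155.244.0/26, 29.155.244.64/26, 29.155.244.128/26, 29.155.244.192/26, 29.155.245.0/26, 29.155.245.64/26, 29.155.245.128/26, 29.155.245.192/26


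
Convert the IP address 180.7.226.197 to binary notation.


180 = 10110100
7 = 00000111
226 = 11100010
197 = 11000101
Binary: 10110100.00000111.11100010.11000101


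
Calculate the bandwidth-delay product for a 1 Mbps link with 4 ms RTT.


BDP = bandwidth * RTT
= 1 Mbps * 4 ms
= 1 * 1e6 * 4 / 1000 bits
= 4000 bits
= 500 bytes
BDP = 4000 bits (500 bytes)


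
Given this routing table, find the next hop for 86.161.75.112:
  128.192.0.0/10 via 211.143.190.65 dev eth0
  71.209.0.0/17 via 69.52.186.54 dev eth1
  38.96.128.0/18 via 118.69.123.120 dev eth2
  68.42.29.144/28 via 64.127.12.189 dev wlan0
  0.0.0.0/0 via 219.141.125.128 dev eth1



Longest prefix match for 86.161.75.112:
  /10 128.192.0.0: no
  /17 71.209.0.0: no
  /18 38.96.128.0: no
  /28 68.42.29.144: no
  /0 0.0.0.0: MATCH
Selected: next-hop 219.141.125.128 via eth1 (matched /0)


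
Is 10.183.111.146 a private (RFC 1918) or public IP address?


RFC 1918 private ranges:
  10.0.0.0/8 (10.0.0.0 - 10.255.255.255)
  172.16.0.0/12 (172.16.0.0 - 172.31.255.255)
  192.168.0.0/16 (192.168.0.0 - 192.168.255.255)
Private (in 10.0.0.0/8)


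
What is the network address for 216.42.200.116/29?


IP:   11011000.00101010.11001000.01110100
Mask: 11111111.11111111.11111111.11111000
AND operation:
Net:  11011000.00101010.11001000.01110000
Network: 216.42.200.112/29


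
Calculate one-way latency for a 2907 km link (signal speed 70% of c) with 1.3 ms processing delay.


Speed = 0.7 * 3e5 km/s = 210000 km/s
Propagation delay = 2907 / 210000 = 0.0138 s = 13.8429 ms
Processing delay = 1.3 ms
Total one-way latency = 15.1429 ms


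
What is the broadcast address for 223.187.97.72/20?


Network: 223.187.96.0/20
Host bits = 12
Set all host bits to 1:
Broadcast: 223.187.111.255


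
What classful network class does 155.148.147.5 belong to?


First octet: 155
Binary: 10011011
10xxxxxx -> Class B (128-191)
Class B, default mask 255.255.0.0 (/16)


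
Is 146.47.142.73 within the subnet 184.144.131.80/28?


Subnet network: 184.144.131.80
Test IP AND mask: 146.47.142.64
No, 146.47.142.73 is not in 184.144.131.80/28


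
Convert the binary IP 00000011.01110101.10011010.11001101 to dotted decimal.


00000011 = 3
01110101 = 117
10011010 = 154
11001101 = 205
IP: 3.117.154.205


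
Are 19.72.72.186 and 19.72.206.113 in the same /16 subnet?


Mask: 255.255.0.0
19.72.72.186 AND mask = 19.72.0.0
19.72.206.113 AND mask = 19.72.0.0
Yes, same subnet (19.72.0.0)


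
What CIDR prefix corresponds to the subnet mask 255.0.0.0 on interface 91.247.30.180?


Binary: 11111111.00000000.00000000.00000000
Count leading 1s
Prefix: /8


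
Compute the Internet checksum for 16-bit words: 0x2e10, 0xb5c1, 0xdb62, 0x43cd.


Sum all words (with carry folding):
+ 0x2e10 = 0x2e10
+ 0xb5c1 = 0xe3d1
+ 0xdb62 = 0xbf34
+ 0x43cd = 0x0302
One's complement: ~0x0302
Checksum = 0xfcfd


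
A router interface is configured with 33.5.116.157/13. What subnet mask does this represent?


/13 means 13 network bits, 19 host bits
Binary: 11111111111110000000000000000000
Mask: 255.248.0.0


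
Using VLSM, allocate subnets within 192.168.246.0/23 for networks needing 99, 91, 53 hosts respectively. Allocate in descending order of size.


99 hosts -> /25 (126 usable): 192.168.246.0/25
91 hosts -> /25 (126 usable): 192.168.246.128/25
53 hosts -> /26 (62 usable): 192.168.247.0/26
Allocation: 192.168.246.0/25 (99 hosts, 126 usable); 192.168.246.128/25 (91 hosts, 126 usable); 192.168.247.0/26 (53 hosts, 62 usable)


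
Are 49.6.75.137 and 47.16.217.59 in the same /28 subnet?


Mask: 255.255.255.240
49.6.75.137 AND mask = 49.6.75.128
47.16.217.59 AND mask = 47.16.217.48
No, different subnets (49.6.75.128 vs 47.16.217.48)


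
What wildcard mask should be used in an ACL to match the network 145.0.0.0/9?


Subnet mask: 255.128.0.0
Wildcard = 255.255.255.255 - subnet mask
255 - 255 = 0
255 - 128 = 127
255 - 0 = 255
255 - 0 = 255
Wildcard: 0.127.255.255


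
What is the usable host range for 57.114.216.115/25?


Network: 57.114.216.0
Broadcast: 57.114.216.127
First usable = network + 1
Last usable = broadcast - 1
Range: 57.114.216.1 to 57.114.216.126


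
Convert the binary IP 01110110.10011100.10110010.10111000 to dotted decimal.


01110110 = 118
10011100 = 156
10110010 = 178
10111000 = 184
IP: 118.156.178.184


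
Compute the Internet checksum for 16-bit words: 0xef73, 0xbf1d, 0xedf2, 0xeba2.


Sum all words (with carry folding):
+ 0xef73 = 0xef73
+ 0xbf1d = 0xae91
+ 0xedf2 = 0x9c84
+ 0xeba2 = 0x8827
One's complement: ~0x8827
Checksum = 0x77d8


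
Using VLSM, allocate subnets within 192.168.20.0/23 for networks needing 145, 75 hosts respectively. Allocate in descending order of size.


145 hosts -> /24 (254 usable): 192.168.20.0/24
75 hosts -> /25 (126 usable): 192.168.21.0/25
Allocation: 192.168.20.0/24 (145 hosts, 254 usable); 192.168.21.0/25 (75 hosts, 126 usable)


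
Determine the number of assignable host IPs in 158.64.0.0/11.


Host bits = 32 - 11 = 21
Total addresses = 2^21 = 2097152
Usable = total - 2 (network and broadcast)
Usable hosts: 2097150


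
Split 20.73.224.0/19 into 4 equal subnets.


New prefix = 19 + 2 = 21
Each subnet has 2048 addresses
  20.73.224.0/21
  20.73.232.0/21
  20.73.240.0/21
  20.73.248.0/21
Subnets: 20.73.224.0/21, 20.73.232.0/21, 20.73.240.0/21, 20.73.248.0/21


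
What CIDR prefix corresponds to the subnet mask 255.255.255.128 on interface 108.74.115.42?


Binary: 11111111.11111111.11111111.10000000
Count leading 1s
Prefix: /25


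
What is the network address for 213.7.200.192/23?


IP:   11010101.00000111.11001000.11000000
Mask: 11111111.11111111.11111110.00000000
AND operation:
Net:  11010101.00000111.11001000.00000000
Network: 213.7.200.0/23


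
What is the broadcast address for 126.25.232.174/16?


Network: 126.25.0.0/16
Host bits = 16
Set all host bits to 1:
Broadcast: 126.25.255.255


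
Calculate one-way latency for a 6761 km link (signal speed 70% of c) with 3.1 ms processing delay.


Speed = 0.7 * 3e5 km/s = 210000 km/s
Propagation delay = 6761 / 210000 = 0.0322 s = 32.1952 ms
Processing delay = 3.1 ms
Total one-way latency = 35.2952 ms


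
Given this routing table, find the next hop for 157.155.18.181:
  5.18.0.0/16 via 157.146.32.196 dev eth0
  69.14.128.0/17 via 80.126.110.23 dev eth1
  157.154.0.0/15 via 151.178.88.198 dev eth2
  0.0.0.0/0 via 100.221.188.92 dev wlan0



Longest prefix match for 157.155.18.181:
  /16 5.18.0.0: no
  /17 69.14.128.0: no
  /15 157.154.0.0: MATCH
  /0 0.0.0.0: MATCH
Selected: next-hop 151.178.88.198 via eth2 (matched /15)


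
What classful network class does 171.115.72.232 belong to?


First octet: 171
Binary: 10101011
10xxxxxx -> Class B (128-191)
Class B, default mask 255.255.0.0 (/16)


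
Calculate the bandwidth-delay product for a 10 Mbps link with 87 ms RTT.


BDP = bandwidth * RTT
= 10 Mbps * 87 ms
= 10 * 1e6 * 87 / 1000 bits
= 870000 bits
= 108750 bytes
= 106.2012 KB
BDP = 870000 bits (108750 bytes)


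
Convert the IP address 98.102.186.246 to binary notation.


98 = 01100010
102 = 01100110
186 = 10111010
246 = 11110110
Binary: 01100010.01100110.10111010.11110110


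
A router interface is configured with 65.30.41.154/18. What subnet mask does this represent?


/18 means 18 network bits, 14 host bits
Binary: 11111111111111111100000000000000
Mask: 255.255.192.0


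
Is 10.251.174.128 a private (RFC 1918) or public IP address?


RFC 1918 private ranges:
  10.0.0.0/8 (10.0.0.0 - 10.255.255.255)
  172.16.0.0/12 (172.16.0.0 - 172.31.255.255)
  192.168.0.0/16 (192.168.0.0 - 192.168.255.255)
Private (in 10.0.0.0/8)


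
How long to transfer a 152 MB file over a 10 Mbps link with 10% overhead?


Effective throughput = 10 * (1 - 10/100) = 9 Mbps
File size in Mb = 152 * 8 = 1216 Mb
Time = 1216 / 9
Time = 135.1111 seconds


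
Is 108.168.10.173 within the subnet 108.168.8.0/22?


Subnet network: 108.168.8.0
Test IP AND mask: 108.168.8.0
Yes, 108.168.10.173 is in 108.168.8.0/22


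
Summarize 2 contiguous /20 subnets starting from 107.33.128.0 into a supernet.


Original prefix: /20
Number of subnets: 2 = 2^1
New prefix = 20 - 1 = 19
Supernet: 107.33.128.0/19


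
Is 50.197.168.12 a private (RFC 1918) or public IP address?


RFC 1918 private ranges:
  10.0.0.0/8 (10.0.0.0 - 10.255.255.255)
  172.16.0.0/12 (172.16.0.0 - 172.31.255.255)
  192.168.0.0/16 (192.168.0.0 - 192.168.255.255)
Public (not in any RFC 1918 range)


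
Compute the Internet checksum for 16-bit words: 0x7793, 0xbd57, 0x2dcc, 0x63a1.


Sum all words (with carry folding):
+ 0x7793 = 0x7793
+ 0xbd57 = 0x34eb
+ 0x2dcc = 0x62b7
+ 0x63a1 = 0xc658
One's complement: ~0xc658
Checksum = 0x39a7


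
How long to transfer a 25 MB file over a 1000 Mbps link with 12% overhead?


Effective throughput = 1000 * (1 - 12/100) = 880 Mbps
File size in Mb = 25 * 8 = 200 Mb
Time = 200 / 880
Time = 0.2273 seconds


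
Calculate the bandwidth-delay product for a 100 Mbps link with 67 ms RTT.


BDP = bandwidth * RTT
= 100 Mbps * 67 ms
= 100 * 1e6 * 67 / 1000 bits
= 6700000 bits
= 837500 bytes
= 817.8711 KB
BDP = 6700000 bits (837500 bytes)


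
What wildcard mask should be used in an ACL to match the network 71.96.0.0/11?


Subnet mask: 255.224.0.0
Wildcard = 255.255.255.255 - subnet mask
255 - 255 = 0
255 - 224 = 31
255 - 0 = 255
255 - 0 = 255
Wildcard: 0.31.255.255


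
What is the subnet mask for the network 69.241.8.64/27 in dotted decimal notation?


/27 means 27 network bits, 5 host bits
Binary: 11111111111111111111111111100000
Mask: 255.255.255.224


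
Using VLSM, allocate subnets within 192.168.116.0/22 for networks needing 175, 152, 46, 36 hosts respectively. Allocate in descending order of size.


175 hosts -> /24 (254 usable): 192.168.116.0/24
152 hosts -> /24 (254 usable): 192.168.117.0/24
46 hosts -> /26 (62 usable): 192.168.118.0/26
36 hosts -> /26 (62 usable): 192.168.118.64/26
Allocation: 192.168.116.0/24 (175 hosts, 254 usable); 192.168.117.0/24 (152 hosts, 254 usable); 192.168.118.0/26 (46 hosts, 62 usable); 192.168.118.64/26 (36 hosts, 62 usable)


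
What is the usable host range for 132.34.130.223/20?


Network: 132.34.128.0
Broadcast: 132.34.143.255
First usable = network + 1
Last usable = broadcast - 1
Range: 132.34.128.1 to 132.34.143.254


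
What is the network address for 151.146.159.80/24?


IP:   10010111.10010010.10011111.01010000
Mask: 11111111.11111111.11111111.00000000
AND operation:
Net:  10010111.10010010.10011111.00000000
Network: 151.146.159.0/24


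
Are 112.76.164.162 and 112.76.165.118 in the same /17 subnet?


Mask: 255.255.128.0
112.76.164.162 AND mask = 112.76.128.0
112.76.165.118 AND mask = 112.76.128.0
Yes, same subnet (112.76.128.0)


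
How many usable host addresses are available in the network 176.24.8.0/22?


Host bits = 32 - 22 = 10
Total addresses = 2^10 = 1024
Usable = total - 2 (network and broadcast)
Usable hosts: 1022


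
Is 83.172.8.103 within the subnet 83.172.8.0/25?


Subnet network: 83.172.8.0
Test IP AND mask: 83.172.8.0
Yes, 83.172.8.103 is in 83.172.8.0/25


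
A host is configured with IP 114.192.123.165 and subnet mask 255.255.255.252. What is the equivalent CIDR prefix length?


Binary: 11111111.11111111.11111111.11111100
Count leading 1s
Prefix: /30


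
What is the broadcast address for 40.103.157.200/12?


Network: 40.96.0.0/12
Host bits = 20
Set all host bits to 1:
Broadcast: 40.111.255.255


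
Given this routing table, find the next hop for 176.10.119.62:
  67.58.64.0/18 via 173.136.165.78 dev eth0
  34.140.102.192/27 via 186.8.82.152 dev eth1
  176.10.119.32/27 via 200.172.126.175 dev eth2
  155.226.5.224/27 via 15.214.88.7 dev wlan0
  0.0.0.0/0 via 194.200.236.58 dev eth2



Longest prefix match for 176.10.119.62:
  /18 67.58.64.0: no
  /27 34.140.102.192: no
  /27 176.10.119.32: MATCH
  /27 155.226.5.224: no
  /0 0.0.0.0: MATCH
Selected: next-hop 200.172.126.175 via eth2 (matched /27)


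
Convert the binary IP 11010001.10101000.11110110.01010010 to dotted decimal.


11010001 = 209
10101000 = 168
11110110 = 246
01010010 = 82
IP: 209.168.246.82


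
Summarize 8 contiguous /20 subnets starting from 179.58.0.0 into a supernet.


Original prefix: /20
Number of subnets: 8 = 2^3
New prefix = 20 - 3 = 17
Supernet: 179.58.0.0/17


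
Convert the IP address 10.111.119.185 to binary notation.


10 = 00001010
111 = 01101111
119 = 01110111
185 = 10111001
Binary: 00001010.01101111.01110111.10111001


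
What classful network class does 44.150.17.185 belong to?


First octet: 44
Binary: 00101100
0xxxxxxx -> Class A (1-126)
Class A, default mask 255.0.0.0 (/8)


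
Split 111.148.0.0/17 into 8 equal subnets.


New prefix = 17 + 3 = 20
Each subnet has 4096 addresses
  111.148.0.0/20
  111.148.16.0/20
  111.148.32.0/20
  111.148.48.0/20
  111.148.64.0/20
  111.148.80.0/20
  111.148.96.0/20
  111.148.112.0/20
Subnets: 111.148.0.0/20, 111.148.16.0/20, 111.148.32.0/20, 111.148.48.0/20, 111.148.64.0/20, 111.148.80.0/20, 111.148.96.0/20, 111.148.112.0/20


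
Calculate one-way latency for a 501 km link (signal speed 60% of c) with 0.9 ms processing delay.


Speed = 0.6 * 3e5 km/s = 180000 km/s
Propagation delay = 501 / 180000 = 0.0028 s = 2.7833 ms
Processing delay = 0.9 ms
Total one-way latency = 3.6833 ms


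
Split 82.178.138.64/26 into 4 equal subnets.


New prefix = 26 + 2 = 28
Each subnet has 16 addresses
  82.178.138.64/28
  82.178.138.80/28
  82.178.138.96/28
  82.178.138.112/28
Subnets: 82.178.138.64/28, 82.178.138.80/28, 82.178.138.96/28, 82.178.138.112/28


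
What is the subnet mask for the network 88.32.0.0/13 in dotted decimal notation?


/13 means 13 network bits, 19 host bits
Binary: 11111111111110000000000000000000
Mask: 255.248.0.0


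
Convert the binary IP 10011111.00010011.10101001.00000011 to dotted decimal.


10011111 = 159
00010011 = 19
10101001 = 169
00000011 = 3
IP: 159.19.169.3


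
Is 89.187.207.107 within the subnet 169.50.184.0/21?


Subnet network: 169.50.184.0
Test IP AND mask: 89.187.200.0
No, 89.187.207.107 is not in 169.50.184.0/21


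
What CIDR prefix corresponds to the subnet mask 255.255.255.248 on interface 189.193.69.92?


Binary: 11111111.11111111.11111111.11111000
Count leading 1s
Prefix: /29


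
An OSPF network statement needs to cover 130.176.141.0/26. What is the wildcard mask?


Subnet mask: 255.255.255.192
Wildcard = 255.255.255.255 - subnet mask
255 - 255 = 0
255 - 255 = 0
255 - 255 = 0
255 - 192 = 63
Wildcard: 0.0.0.63


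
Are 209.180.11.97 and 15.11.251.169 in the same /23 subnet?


Mask: 255.255.254.0
209.180.11.97 AND mask = 209.180.10.0
15.11.251.169 AND mask = 15.11.250.0
No, different subnets (209.180.10.0 vs 15.11.250.0)


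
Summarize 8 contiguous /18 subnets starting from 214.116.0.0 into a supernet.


Original prefix: /18
Number of subnets: 8 = 2^3
New prefix = 18 - 3 = 15
Supernet: 214.116.0.0/15


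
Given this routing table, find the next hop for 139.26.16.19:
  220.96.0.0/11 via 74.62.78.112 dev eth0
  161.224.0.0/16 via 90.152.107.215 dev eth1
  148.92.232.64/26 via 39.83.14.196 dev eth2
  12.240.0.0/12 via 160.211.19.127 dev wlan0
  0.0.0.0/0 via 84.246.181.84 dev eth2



Longest prefix match for 139.26.16.19:
  /11 220.96.0.0: no
  /16 161.224.0.0: no
  /26 148.92.232.64: no
  /12 12.240.0.0: no
  /0 0.0.0.0: MATCH
Selected: next-hop 84.246.181.84 via eth2 (matched /0)


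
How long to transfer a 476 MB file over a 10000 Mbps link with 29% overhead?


Effective throughput = 10000 * (1 - 29/100) = 7100 Mbps
File size in Mb = 476 * 8 = 3808 Mb
Time = 3808 / 7100
Time = 0.5363 seconds


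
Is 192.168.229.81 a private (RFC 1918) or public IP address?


RFC 1918 private ranges:
  10.0.0.0/8 (10.0.0.0 - 10.255.255.255)
  172.16.0.0/12 (172.16.0.0 - 172.31.255.255)
  192.168.0.0/16 (192.168.0.0 - 192.168.255.255)
Private (in 192.168.0.0/16)


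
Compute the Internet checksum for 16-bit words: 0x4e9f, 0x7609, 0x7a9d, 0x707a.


Sum all words (with carry folding):
+ 0x4e9f = 0x4e9f
+ 0x7609 = 0xc4a8
+ 0x7a9d = 0x3f46
+ 0x707a = 0xafc0
One's complement: ~0xafc0
Checksum = 0x503f


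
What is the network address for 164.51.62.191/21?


IP:   10100100.00110011.00111110.10111111
Mask: 11111111.11111111.11111000.00000000
AND operation:
Net:  10100100.00110011.00111000.00000000
Network: 164.51.56.0/21


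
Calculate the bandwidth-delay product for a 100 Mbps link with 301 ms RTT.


BDP = bandwidth * RTT
= 100 Mbps * 301 ms
= 100 * 1e6 * 301 / 1000 bits
= 30100000 bits
= 3762500 bytes
= 3674.3164 KB
BDP = 30100000 bits (3762500 bytes)


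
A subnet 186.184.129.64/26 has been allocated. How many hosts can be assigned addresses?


Host bits = 32 - 26 = 6
Total addresses = 2^6 = 64
Usable = total - 2 (network and broadcast)
Usable hosts: 62


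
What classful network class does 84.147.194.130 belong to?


First octet: 84
Binary: 01010100
0xxxxxxx -> Class A (1-126)
Class A, default mask 255.0.0.0 (/8)


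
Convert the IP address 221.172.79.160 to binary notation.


221 = 11011101
172 = 10101100
79 = 01001111
160 = 10100000
Binary: 11011101.10101100.01001111.10100000


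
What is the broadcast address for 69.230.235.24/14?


Network: 69.228.0.0/14
Host bits = 18
Set all host bits to 1:
Broadcast: 69.231.255.255


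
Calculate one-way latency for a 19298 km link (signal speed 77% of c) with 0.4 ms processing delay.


Speed = 0.77 * 3e5 km/s = 231000 km/s
Propagation delay = 19298 / 231000 = 0.0835 s = 83.5411 ms
Processing delay = 0.4 ms
Total one-way latency = 83.9411 ms


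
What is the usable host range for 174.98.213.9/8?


Network: 174.0.0.0
Broadcast: 174.255.255.255
First usable = network + 1
Last usable = broadcast - 1
Range: 174.0.0.1 to 174.255.255.254


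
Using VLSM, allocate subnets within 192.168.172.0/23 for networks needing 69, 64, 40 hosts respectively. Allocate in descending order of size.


69 hosts -> /25 (126 usable): 192.168.172.0/25
64 hosts -> /25 (126 usable): 192.168.172.128/25
40 hosts -> /26 (62 usable): 192.168.173.0/26
Allocation: 192.168.172.0/25 (69 hosts, 126 usable); 192.168.172.128/25 (64 hosts, 126 usable); 192.168.173.0/26 (40 hosts, 62 usable)


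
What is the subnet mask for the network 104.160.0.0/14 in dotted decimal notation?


/14 means 14 network bits, 18 host bits
Binary: 11111111111111000000000000000000
Mask: 255.252.0.0


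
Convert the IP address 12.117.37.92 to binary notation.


12 = 00001100
117 = 01110101
37 = 00100101
92 = 01011100
Binary: 00001100.01110101.00100101.01011100
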